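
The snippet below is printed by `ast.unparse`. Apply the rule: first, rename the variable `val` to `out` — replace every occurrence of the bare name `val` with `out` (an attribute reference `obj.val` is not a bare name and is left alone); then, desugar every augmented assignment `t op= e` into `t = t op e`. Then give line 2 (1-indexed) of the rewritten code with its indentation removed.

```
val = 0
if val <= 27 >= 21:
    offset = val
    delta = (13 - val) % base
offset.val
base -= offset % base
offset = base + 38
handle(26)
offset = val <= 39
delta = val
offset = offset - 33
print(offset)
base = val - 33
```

Transformed code:
out = 0
if out <= 27 >= 21:
    offset = out
    delta = (13 - out) % base
offset.val
base = base - offset % base
offset = base + 38
handle(26)
offset = out <= 39
delta = out
offset = offset - 33
print(offset)
base = out - 33

if out <= 27 >= 21:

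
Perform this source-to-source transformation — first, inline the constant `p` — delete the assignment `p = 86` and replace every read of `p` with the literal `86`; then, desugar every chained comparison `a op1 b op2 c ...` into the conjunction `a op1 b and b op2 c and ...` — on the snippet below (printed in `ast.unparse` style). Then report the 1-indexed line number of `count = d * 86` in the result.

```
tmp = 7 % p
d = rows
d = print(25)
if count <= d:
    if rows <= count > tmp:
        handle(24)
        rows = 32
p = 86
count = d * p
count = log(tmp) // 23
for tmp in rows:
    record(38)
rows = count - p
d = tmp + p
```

8

Transformed code:
tmp = 7 % 86
d = rows
d = print(25)
if count <= d:
    if rows <= count and count > tmp:
        handle(24)
        rows = 32
count = d * 86
count = log(tmp) // 23
for tmp in rows:
    record(38)
rows = count - 86
d = tmp + 86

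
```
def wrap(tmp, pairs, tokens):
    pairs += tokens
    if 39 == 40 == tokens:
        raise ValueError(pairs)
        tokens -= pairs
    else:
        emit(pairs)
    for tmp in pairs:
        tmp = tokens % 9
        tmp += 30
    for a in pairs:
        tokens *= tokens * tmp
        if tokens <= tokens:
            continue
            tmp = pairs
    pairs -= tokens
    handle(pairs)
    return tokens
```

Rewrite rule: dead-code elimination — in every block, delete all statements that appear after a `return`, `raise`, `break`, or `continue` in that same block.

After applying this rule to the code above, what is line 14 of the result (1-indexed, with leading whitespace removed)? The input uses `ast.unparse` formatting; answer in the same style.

Transformed code:
def wrap(tmp, pairs, tokens):
    pairs += tokens
    if 39 == 40 == tokens:
        raise ValueError(pairs)
    else:
        emit(pairs)
    for tmp in pairs:
        tmp = tokens % 9
        tmp += 30
    for a in pairs:
        tokens *= tokens * tmp
        if tokens <= tokens:
            continue
    pairs -= tokens
    handle(pairs)
    return tokens

pairs -= tokens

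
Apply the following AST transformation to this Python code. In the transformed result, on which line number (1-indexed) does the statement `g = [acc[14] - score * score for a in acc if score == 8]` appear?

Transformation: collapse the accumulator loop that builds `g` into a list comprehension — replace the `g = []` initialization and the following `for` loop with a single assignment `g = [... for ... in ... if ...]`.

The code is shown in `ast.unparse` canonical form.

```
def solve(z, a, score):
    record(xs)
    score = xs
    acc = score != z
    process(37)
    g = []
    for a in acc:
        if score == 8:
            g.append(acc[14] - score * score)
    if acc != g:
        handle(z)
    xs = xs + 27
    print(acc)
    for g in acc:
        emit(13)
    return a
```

6

Transformed code:
def solve(z, a, score):
    record(xs)
    score = xs
    acc = score != z
    process(37)
    g = [acc[14] - score * score for a in acc if score == 8]
    if acc != g:
        handle(z)
    xs = xs + 27
    print(acc)
    for g in acc:
        emit(13)
    return a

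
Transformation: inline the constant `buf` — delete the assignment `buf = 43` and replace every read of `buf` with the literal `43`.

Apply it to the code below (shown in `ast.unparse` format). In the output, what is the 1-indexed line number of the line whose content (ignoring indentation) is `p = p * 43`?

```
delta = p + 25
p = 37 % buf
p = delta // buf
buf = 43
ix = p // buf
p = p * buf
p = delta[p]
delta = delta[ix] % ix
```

5

Transformed code:
delta = p + 25
p = 37 % 43
p = delta // 43
ix = p // 43
p = p * 43
p = delta[p]
delta = delta[ix] % ix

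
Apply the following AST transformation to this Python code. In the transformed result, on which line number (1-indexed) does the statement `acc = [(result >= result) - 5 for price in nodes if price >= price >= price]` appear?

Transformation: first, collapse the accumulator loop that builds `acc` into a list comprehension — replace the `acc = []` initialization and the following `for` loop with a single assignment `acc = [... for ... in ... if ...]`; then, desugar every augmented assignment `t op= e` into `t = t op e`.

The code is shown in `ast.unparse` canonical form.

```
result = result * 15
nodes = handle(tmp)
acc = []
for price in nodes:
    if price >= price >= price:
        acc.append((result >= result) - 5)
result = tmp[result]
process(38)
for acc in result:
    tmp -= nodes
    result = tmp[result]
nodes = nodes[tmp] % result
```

Transformed code:
result = result * 15
nodes = handle(tmp)
acc = [(result >= result) - 5 for price in nodes if price >= price >= price]
result = tmp[result]
process(38)
for acc in result:
    tmp = tmp - nodes
    result = tmp[result]
nodes = nodes[tmp] % result

3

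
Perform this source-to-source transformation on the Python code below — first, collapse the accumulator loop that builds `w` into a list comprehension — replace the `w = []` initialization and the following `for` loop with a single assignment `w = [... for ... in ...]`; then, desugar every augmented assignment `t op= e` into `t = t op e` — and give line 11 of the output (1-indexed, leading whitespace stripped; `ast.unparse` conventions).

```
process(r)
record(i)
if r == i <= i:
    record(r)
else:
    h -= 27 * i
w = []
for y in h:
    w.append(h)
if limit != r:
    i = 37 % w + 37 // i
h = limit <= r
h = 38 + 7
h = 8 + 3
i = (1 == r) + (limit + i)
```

Transformed code:
process(r)
record(i)
if r == i <= i:
    record(r)
else:
    h = h - 27 * i
w = [h for y in h]
if limit != r:
    i = 37 % w + 37 // i
h = limit <= r
h = 38 + 7
h = 8 + 3
i = (1 == r) + (limit + i)

h = 38 + 7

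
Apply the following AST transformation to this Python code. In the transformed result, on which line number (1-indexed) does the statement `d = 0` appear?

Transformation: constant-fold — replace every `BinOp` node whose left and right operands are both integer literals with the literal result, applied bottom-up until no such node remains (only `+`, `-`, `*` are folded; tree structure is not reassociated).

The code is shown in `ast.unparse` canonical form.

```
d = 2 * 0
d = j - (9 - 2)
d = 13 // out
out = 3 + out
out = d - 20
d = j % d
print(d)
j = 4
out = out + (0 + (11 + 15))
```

1

Transformed code:
d = 0
d = j - 7
d = 13 // out
out = 3 + out
out = d - 20
d = j % d
print(d)
j = 4
out = out + 26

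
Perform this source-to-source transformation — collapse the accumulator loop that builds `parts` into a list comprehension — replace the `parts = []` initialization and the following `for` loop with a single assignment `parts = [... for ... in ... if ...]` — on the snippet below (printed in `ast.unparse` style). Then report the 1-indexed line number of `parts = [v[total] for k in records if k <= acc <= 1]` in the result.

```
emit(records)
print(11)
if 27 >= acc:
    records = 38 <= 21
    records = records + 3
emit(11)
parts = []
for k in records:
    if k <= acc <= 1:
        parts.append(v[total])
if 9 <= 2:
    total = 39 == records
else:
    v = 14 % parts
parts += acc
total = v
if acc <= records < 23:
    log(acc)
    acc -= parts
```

7

Transformed code:
emit(records)
print(11)
if 27 >= acc:
    records = 38 <= 21
    records = records + 3
emit(11)
parts = [v[total] for k in records if k <= acc <= 1]
if 9 <= 2:
    total = 39 == records
else:
    v = 14 % parts
parts += acc
total = v
if acc <= records < 23:
    log(acc)
    acc -= parts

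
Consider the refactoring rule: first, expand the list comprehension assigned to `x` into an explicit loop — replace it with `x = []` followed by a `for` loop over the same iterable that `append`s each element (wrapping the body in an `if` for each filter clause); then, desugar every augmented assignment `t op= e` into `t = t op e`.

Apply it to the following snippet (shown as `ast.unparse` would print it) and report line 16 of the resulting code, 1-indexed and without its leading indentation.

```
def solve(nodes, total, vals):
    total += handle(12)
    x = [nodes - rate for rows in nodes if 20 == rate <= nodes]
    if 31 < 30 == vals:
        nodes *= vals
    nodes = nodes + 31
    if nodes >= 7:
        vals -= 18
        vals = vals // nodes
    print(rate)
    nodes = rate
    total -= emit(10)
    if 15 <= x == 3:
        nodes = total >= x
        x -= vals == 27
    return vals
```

if 15 <= x == 3:

Transformed code:
def solve(nodes, total, vals):
    total = total + handle(12)
    x = []
    for rows in nodes:
        if 20 == rate <= nodes:
            x.append(nodes - rate)
    if 31 < 30 == vals:
        nodes = nodes * vals
    nodes = nodes + 31
    if nodes >= 7:
        vals = vals - 18
        vals = vals // nodes
    print(rate)
    nodes = rate
    total = total - emit(10)
    if 15 <= x == 3:
        nodes = total >= x
        x = x - (vals == 27)
    return vals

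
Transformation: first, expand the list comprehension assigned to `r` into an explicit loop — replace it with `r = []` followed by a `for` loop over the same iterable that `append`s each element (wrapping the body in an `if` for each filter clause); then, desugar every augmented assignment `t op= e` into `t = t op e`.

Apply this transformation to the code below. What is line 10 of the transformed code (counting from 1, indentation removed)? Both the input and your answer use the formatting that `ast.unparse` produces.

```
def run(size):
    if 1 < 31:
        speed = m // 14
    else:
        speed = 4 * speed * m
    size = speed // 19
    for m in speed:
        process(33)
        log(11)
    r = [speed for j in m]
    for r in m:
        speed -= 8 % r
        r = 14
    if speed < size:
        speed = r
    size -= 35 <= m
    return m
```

Transformed code:
def run(size):
    if 1 < 31:
        speed = m // 14
    else:
        speed = 4 * speed * m
    size = speed // 19
    for m in speed:
        process(33)
        log(11)
    r = []
    for j in m:
        r.append(speed)
    for r in m:
        speed = speed - 8 % r
        r = 14
    if speed < size:
        speed = r
    size = size - (35 <= m)
    return m

r = []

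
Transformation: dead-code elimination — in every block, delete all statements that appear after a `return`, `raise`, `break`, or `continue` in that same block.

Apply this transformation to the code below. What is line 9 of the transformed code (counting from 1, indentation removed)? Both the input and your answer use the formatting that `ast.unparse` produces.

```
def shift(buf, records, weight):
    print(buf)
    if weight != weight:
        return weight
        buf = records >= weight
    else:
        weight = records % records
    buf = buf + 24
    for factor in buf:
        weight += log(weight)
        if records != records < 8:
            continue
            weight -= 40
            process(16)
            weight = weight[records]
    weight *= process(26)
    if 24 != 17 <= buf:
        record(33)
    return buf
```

weight += log(weight)

Transformed code:
def shift(buf, records, weight):
    print(buf)
    if weight != weight:
        return weight
    else:
        weight = records % records
    buf = buf + 24
    for factor in buf:
        weight += log(weight)
        if records != records < 8:
            continue
    weight *= process(26)
    if 24 != 17 <= buf:
        record(33)
    return buf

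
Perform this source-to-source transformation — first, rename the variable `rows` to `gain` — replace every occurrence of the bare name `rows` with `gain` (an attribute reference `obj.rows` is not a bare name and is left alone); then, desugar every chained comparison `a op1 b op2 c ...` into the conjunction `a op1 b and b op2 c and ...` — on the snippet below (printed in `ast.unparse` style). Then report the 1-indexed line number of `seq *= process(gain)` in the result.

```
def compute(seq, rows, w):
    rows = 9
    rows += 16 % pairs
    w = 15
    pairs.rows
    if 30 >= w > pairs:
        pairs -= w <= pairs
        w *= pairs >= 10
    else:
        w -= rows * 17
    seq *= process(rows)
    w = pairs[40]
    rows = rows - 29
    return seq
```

Transformed code:
def compute(seq, gain, w):
    gain = 9
    gain += 16 % pairs
    w = 15
    pairs.rows
    if 30 >= w and w > pairs:
        pairs -= w <= pairs
        w *= pairs >= 10
    else:
        w -= gain * 17
    seq *= process(gain)
    w = pairs[40]
    gain = gain - 29
    return seq

11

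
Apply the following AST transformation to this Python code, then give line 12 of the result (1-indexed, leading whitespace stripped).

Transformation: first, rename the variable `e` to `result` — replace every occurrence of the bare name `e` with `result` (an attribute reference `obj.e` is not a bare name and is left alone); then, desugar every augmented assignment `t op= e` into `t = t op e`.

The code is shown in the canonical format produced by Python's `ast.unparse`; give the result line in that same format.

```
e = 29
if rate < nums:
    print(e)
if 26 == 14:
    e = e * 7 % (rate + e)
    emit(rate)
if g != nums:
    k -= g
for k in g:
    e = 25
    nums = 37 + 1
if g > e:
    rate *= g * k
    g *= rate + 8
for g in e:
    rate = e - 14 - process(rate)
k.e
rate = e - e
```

if g > result:

Transformed code:
result = 29
if rate < nums:
    print(result)
if 26 == 14:
    result = result * 7 % (rate + result)
    emit(rate)
if g != nums:
    k = k - g
for k in g:
    result = 25
    nums = 37 + 1
if g > result:
    rate = rate * (g * k)
    g = g * (rate + 8)
for g in result:
    rate = result - 14 - process(rate)
k.e
rate = result - result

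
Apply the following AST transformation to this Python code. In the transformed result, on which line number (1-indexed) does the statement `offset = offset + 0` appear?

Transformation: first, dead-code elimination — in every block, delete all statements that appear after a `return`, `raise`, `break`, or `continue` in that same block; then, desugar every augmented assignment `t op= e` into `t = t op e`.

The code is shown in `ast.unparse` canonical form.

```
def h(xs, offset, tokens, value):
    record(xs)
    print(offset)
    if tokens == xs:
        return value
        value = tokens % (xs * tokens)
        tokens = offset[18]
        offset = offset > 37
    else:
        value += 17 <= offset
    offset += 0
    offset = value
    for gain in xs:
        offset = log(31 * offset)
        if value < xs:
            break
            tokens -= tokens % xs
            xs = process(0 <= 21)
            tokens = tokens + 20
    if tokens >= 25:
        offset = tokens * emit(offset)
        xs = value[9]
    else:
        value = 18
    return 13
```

Transformed code:
def h(xs, offset, tokens, value):
    record(xs)
    print(offset)
    if tokens == xs:
        return value
    else:
        value = value + (17 <= offset)
    offset = offset + 0
    offset = value
    for gain in xs:
        offset = log(31 * offset)
        if value < xs:
            break
    if tokens >= 25:
        offset = tokens * emit(offset)
        xs = value[9]
    else:
        value = 18
    return 13

8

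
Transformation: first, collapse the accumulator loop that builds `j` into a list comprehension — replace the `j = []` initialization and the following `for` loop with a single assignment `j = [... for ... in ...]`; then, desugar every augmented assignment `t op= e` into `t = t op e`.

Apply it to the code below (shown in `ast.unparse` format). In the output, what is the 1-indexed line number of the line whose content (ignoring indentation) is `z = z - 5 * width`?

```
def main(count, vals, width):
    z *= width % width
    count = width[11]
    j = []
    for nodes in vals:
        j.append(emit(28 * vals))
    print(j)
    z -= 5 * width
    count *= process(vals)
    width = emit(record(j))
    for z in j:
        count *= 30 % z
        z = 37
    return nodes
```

Transformed code:
def main(count, vals, width):
    z = z * (width % width)
    count = width[11]
    j = [emit(28 * vals) for nodes in vals]
    print(j)
    z = z - 5 * width
    count = count * process(vals)
    width = emit(record(j))
    for z in j:
        count = count * (30 % z)
        z = 37
    return nodes

6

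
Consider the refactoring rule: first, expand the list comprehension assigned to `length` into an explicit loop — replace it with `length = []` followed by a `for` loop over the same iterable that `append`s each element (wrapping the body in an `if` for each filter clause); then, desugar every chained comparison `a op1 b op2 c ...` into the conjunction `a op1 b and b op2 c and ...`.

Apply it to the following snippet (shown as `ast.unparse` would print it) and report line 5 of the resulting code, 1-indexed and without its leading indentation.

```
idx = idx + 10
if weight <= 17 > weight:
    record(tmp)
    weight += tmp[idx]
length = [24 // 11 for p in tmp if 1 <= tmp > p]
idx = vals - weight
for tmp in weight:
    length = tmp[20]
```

Transformed code:
idx = idx + 10
if weight <= 17 and 17 > weight:
    record(tmp)
    weight += tmp[idx]
length = []
for p in tmp:
    if 1 <= tmp and tmp > p:
        length.append(24 // 11)
idx = vals - weight
for tmp in weight:
    length = tmp[20]

length = []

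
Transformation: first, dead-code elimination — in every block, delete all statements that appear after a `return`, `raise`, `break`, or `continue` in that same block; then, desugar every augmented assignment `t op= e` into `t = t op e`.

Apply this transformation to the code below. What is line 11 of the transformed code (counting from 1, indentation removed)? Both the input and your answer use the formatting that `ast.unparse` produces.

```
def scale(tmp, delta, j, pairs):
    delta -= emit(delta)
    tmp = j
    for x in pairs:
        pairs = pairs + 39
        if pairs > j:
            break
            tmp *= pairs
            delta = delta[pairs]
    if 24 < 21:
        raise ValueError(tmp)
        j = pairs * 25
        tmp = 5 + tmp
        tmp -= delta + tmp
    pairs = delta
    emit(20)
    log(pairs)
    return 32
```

Transformed code:
def scale(tmp, delta, j, pairs):
    delta = delta - emit(delta)
    tmp = j
    for x in pairs:
        pairs = pairs + 39
        if pairs > j:
            break
    if 24 < 21:
        raise ValueError(tmp)
    pairs = delta
    emit(20)
    log(pairs)
    return 32

emit(20)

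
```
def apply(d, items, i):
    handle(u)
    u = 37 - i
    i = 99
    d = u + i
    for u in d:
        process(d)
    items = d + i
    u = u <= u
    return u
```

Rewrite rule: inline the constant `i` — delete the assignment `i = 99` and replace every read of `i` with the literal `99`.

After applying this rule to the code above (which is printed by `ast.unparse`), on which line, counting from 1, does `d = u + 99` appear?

Transformed code:
def apply(d, items, i):
    handle(u)
    u = 37 - 99
    d = u + 99
    for u in d:
        process(d)
    items = d + 99
    u = u <= u
    return u

4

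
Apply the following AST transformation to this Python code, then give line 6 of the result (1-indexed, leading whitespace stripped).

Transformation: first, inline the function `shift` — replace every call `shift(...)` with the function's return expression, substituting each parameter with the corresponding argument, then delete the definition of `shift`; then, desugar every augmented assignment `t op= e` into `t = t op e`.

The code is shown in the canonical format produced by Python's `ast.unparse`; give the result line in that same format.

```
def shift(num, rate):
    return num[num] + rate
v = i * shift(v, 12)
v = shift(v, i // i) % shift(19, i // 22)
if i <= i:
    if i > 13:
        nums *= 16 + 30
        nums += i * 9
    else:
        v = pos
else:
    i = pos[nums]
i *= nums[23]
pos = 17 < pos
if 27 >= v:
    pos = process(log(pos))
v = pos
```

Transformed code:
v = i * (v[v] + 12)
v = (v[v] + i // i) % (19[19] + i // 22)
if i <= i:
    if i > 13:
        nums = nums * (16 + 30)
        nums = nums + i * 9
    else:
        v = pos
else:
    i = pos[nums]
i = i * nums[23]
pos = 17 < pos
if 27 >= v:
    pos = process(log(pos))
v = pos

nums = nums + i * 9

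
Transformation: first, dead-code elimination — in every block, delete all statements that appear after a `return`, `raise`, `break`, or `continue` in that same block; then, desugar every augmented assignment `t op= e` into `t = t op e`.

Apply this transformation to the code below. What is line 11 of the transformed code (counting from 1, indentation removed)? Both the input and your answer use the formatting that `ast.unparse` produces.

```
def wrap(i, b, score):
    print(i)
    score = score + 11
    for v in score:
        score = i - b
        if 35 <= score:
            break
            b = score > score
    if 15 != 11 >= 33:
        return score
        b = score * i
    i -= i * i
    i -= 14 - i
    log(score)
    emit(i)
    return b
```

Transformed code:
def wrap(i, b, score):
    print(i)
    score = score + 11
    for v in score:
        score = i - b
        if 35 <= score:
            break
    if 15 != 11 >= 33:
        return score
    i = i - i * i
    i = i - (14 - i)
    log(score)
    emit(i)
    return b

i = i - (14 - i)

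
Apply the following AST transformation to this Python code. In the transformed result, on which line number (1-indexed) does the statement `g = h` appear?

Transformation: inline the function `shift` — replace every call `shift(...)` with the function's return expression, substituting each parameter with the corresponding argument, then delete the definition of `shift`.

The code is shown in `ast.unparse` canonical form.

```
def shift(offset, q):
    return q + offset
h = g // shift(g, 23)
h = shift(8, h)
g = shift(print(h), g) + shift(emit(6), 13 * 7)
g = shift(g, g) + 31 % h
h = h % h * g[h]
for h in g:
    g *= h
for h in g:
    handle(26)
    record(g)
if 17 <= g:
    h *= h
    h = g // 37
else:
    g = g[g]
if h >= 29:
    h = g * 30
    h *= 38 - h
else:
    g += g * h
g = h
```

21

Transformed code:
h = g // (23 + g)
h = h + 8
g = g + print(h) + (13 * 7 + emit(6))
g = g + g + 31 % h
h = h % h * g[h]
for h in g:
    g *= h
for h in g:
    handle(26)
    record(g)
if 17 <= g:
    h *= h
    h = g // 37
else:
    g = g[g]
if h >= 29:
    h = g * 30
    h *= 38 - h
else:
    g += g * h
g = h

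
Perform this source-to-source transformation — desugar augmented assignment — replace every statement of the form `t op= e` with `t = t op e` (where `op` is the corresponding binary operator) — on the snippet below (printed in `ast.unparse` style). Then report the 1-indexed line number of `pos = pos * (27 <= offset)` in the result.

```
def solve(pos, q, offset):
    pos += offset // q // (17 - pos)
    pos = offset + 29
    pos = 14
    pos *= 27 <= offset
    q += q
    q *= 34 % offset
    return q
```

5

Transformed code:
def solve(pos, q, offset):
    pos = pos + offset // q // (17 - pos)
    pos = offset + 29
    pos = 14
    pos = pos * (27 <= offset)
    q = q + q
    q = q * (34 % offset)
    return q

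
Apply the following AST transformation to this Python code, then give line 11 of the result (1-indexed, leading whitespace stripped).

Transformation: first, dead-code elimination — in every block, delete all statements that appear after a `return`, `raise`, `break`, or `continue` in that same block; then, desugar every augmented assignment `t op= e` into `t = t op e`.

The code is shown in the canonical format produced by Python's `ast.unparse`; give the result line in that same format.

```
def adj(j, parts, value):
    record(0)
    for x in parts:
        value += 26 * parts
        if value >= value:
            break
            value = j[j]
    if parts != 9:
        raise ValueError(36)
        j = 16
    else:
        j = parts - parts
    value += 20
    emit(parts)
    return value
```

Transformed code:
def adj(j, parts, value):
    record(0)
    for x in parts:
        value = value + 26 * parts
        if value >= value:
            break
    if parts != 9:
        raise ValueError(36)
    else:
        j = parts - parts
    value = value + 20
    emit(parts)
    return value

value = value + 20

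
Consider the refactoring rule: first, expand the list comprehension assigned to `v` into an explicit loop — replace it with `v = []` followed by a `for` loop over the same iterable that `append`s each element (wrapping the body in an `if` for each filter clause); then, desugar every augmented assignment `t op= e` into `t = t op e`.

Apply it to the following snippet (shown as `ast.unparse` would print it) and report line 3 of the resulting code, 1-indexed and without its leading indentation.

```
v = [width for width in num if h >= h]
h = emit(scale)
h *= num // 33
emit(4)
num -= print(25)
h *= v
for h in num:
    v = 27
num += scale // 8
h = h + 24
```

if h >= h:

Transformed code:
v = []
for width in num:
    if h >= h:
        v.append(width)
h = emit(scale)
h = h * (num // 33)
emit(4)
num = num - print(25)
h = h * v
for h in num:
    v = 27
num = num + scale // 8
h = h + 24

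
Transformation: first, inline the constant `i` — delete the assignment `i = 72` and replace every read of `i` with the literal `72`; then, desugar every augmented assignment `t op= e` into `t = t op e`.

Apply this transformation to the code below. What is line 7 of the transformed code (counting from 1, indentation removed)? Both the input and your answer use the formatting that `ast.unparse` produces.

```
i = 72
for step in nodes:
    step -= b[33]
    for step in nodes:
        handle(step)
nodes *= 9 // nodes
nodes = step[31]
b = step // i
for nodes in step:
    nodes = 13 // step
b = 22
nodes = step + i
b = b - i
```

b = step // 72

Transformed code:
for step in nodes:
    step = step - b[33]
    for step in nodes:
        handle(step)
nodes = nodes * (9 // nodes)
nodes = step[31]
b = step // 72
for nodes in step:
    nodes = 13 // step
b = 22
nodes = step + 72
b = b - 72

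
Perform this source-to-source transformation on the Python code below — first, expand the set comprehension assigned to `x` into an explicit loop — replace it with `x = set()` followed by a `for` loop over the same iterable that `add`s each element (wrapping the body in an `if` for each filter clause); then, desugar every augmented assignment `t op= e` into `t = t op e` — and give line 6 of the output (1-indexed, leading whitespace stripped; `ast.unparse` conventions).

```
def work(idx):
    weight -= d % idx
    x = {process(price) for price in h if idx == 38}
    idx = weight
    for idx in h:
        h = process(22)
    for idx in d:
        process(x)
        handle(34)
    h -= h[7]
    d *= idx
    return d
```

Transformed code:
def work(idx):
    weight = weight - d % idx
    x = set()
    for price in h:
        if idx == 38:
            x.add(process(price))
    idx = weight
    for idx in h:
        h = process(22)
    for idx in d:
        process(x)
        handle(34)
    h = h - h[7]
    d = d * idx
    return d

x.add(process(price))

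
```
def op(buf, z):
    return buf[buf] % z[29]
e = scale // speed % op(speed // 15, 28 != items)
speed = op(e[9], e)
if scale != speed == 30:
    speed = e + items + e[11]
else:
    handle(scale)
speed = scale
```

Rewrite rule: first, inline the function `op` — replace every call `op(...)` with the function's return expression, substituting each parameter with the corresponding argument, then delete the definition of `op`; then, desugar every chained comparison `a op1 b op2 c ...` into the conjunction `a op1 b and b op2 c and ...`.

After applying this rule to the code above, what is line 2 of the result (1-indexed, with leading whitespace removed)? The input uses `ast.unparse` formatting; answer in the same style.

Transformed code:
e = scale // speed % ((speed // 15)[speed // 15] % (28 != items)[29])
speed = e[9][e[9]] % e[29]
if scale != speed and speed == 30:
    speed = e + items + e[11]
else:
    handle(scale)
speed = scale

speed = e[9][e[9]] % e[29]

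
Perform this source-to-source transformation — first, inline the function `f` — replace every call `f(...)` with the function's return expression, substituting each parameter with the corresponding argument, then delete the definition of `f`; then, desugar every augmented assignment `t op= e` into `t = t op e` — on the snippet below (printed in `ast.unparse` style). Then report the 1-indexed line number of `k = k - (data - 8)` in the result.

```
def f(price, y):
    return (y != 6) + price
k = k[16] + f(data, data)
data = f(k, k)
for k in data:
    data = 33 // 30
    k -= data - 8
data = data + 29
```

Transformed code:
k = k[16] + ((data != 6) + data)
data = (k != 6) + k
for k in data:
    data = 33 // 30
    k = k - (data - 8)
data = data + 29

5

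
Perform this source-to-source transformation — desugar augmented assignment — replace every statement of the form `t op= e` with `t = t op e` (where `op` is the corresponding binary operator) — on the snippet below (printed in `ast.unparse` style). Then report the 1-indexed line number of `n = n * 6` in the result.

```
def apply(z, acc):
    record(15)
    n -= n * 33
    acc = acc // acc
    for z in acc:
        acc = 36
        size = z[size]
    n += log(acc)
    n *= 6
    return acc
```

Transformed code:
def apply(z, acc):
    record(15)
    n = n - n * 33
    acc = acc // acc
    for z in acc:
        acc = 36
        size = z[size]
    n = n + log(acc)
    n = n * 6
    return acc

9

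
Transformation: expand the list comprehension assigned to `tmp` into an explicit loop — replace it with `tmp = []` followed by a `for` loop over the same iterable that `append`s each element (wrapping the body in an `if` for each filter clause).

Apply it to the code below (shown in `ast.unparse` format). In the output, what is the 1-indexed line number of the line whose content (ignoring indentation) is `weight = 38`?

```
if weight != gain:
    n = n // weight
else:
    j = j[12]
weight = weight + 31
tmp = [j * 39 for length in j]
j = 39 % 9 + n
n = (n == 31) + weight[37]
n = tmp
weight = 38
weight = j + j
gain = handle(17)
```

12

Transformed code:
if weight != gain:
    n = n // weight
else:
    j = j[12]
weight = weight + 31
tmp = []
for length in j:
    tmp.append(j * 39)
j = 39 % 9 + n
n = (n == 31) + weight[37]
n = tmp
weight = 38
weight = j + j
gain = handle(17)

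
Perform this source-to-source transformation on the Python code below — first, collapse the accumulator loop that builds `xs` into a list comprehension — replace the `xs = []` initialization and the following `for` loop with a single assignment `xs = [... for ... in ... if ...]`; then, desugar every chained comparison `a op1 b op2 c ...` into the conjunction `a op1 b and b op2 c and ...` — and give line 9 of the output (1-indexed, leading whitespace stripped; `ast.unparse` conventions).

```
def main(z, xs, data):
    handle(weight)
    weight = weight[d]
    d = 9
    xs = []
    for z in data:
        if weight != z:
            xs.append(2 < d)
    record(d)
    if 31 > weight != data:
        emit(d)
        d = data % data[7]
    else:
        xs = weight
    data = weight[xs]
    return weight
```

Transformed code:
def main(z, xs, data):
    handle(weight)
    weight = weight[d]
    d = 9
    xs = [2 < d for z in data if weight != z]
    record(d)
    if 31 > weight and weight != data:
        emit(d)
        d = data % data[7]
    else:
        xs = weight
    data = weight[xs]
    return weight

d = data % data[7]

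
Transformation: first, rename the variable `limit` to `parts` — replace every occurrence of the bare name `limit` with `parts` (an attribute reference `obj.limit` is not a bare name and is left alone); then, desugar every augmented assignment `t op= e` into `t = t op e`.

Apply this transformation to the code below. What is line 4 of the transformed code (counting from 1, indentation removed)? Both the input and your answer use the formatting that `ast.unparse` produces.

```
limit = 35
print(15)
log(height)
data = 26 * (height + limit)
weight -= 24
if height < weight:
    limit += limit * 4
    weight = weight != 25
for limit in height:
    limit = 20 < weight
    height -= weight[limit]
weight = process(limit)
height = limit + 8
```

Transformed code:
parts = 35
print(15)
log(height)
data = 26 * (height + parts)
weight = weight - 24
if height < weight:
    parts = parts + parts * 4
    weight = weight != 25
for parts in height:
    parts = 20 < weight
    height = height - weight[parts]
weight = process(parts)
height = parts + 8

data = 26 * (height + parts)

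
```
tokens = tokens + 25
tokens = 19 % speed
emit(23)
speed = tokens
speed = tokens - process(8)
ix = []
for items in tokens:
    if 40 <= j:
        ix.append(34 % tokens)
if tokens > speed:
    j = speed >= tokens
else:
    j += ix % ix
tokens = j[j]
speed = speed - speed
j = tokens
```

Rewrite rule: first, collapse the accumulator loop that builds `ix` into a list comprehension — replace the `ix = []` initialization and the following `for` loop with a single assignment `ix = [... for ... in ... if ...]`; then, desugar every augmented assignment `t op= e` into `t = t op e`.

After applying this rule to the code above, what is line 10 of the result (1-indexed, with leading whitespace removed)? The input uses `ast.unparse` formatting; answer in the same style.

j = j + ix % ix

Transformed code:
tokens = tokens + 25
tokens = 19 % speed
emit(23)
speed = tokens
speed = tokens - process(8)
ix = [34 % tokens for items in tokens if 40 <= j]
if tokens > speed:
    j = speed >= tokens
else:
    j = j + ix % ix
tokens = j[j]
speed = speed - speed
j = tokens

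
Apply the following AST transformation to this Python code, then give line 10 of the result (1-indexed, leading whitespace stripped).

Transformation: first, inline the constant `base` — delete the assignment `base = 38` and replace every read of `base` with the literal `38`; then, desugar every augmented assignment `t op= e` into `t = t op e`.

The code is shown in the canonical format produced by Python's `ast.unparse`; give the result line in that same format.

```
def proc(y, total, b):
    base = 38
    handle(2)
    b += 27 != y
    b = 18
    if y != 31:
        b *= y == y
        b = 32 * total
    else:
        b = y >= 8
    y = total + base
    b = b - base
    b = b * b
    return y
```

y = total + 38

Transformed code:
def proc(y, total, b):
    handle(2)
    b = b + (27 != y)
    b = 18
    if y != 31:
        b = b * (y == y)
        b = 32 * total
    else:
        b = y >= 8
    y = total + 38
    b = b - 38
    b = b * b
    return y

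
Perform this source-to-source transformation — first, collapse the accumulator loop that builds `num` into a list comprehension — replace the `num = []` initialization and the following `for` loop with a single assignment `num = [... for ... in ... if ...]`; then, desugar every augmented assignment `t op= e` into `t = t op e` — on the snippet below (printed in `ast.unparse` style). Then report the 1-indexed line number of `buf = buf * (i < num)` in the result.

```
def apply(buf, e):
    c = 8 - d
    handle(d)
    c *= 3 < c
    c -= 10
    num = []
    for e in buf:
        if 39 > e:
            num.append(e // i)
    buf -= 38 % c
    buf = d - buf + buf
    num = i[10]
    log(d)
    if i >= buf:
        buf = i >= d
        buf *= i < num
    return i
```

13

Transformed code:
def apply(buf, e):
    c = 8 - d
    handle(d)
    c = c * (3 < c)
    c = c - 10
    num = [e // i for e in buf if 39 > e]
    buf = buf - 38 % c
    buf = d - buf + buf
    num = i[10]
    log(d)
    if i >= buf:
        buf = i >= d
        buf = buf * (i < num)
    return i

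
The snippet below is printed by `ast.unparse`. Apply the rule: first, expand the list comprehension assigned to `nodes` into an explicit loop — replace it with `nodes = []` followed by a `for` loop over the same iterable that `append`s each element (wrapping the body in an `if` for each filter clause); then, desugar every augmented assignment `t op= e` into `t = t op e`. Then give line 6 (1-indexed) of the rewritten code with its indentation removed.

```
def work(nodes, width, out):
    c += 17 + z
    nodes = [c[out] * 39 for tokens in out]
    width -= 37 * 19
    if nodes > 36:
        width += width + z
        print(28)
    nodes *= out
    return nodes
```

Transformed code:
def work(nodes, width, out):
    c = c + (17 + z)
    nodes = []
    for tokens in out:
        nodes.append(c[out] * 39)
    width = width - 37 * 19
    if nodes > 36:
        width = width + (width + z)
        print(28)
    nodes = nodes * out
    return nodes

width = width - 37 * 19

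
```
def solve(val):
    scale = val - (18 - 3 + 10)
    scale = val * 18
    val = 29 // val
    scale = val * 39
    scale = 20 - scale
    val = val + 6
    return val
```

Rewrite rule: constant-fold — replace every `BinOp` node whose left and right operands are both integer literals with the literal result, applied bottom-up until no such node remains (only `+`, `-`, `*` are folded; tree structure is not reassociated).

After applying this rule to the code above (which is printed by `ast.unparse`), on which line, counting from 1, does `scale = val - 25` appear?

Transformed code:
def solve(val):
    scale = val - 25
    scale = val * 18
    val = 29 // val
    scale = val * 39
    scale = 20 - scale
    val = val + 6
    return val

2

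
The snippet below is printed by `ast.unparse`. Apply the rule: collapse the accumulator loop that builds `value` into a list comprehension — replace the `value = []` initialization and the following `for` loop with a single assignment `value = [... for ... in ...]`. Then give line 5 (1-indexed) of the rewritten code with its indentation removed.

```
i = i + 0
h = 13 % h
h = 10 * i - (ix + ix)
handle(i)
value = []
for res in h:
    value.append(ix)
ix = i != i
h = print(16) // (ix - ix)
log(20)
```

value = [ix for res in h]

Transformed code:
i = i + 0
h = 13 % h
h = 10 * i - (ix + ix)
handle(i)
value = [ix for res in h]
ix = i != i
h = print(16) // (ix - ix)
log(20)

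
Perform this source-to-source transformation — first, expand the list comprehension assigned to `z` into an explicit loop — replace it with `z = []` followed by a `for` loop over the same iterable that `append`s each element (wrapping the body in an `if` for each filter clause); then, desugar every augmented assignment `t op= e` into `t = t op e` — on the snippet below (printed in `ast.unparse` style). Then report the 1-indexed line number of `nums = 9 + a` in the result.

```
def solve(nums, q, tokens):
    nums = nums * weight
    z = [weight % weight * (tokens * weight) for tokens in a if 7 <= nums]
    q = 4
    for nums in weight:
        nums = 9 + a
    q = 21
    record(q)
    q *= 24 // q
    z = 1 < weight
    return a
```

9

Transformed code:
def solve(nums, q, tokens):
    nums = nums * weight
    z = []
    for tokens in a:
        if 7 <= nums:
            z.append(weight % weight * (tokens * weight))
    q = 4
    for nums in weight:
        nums = 9 + a
    q = 21
    record(q)
    q = q * (24 // q)
    z = 1 < weight
    return a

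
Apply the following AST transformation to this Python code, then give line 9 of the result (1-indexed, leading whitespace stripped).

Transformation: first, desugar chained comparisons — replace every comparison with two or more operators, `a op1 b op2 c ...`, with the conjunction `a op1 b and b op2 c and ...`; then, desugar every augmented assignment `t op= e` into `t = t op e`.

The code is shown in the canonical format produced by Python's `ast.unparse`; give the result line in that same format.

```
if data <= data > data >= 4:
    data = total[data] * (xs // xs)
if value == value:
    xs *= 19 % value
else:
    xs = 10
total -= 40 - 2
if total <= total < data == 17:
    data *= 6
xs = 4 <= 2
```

data = data * 6

Transformed code:
if data <= data and data > data and (data >= 4):
    data = total[data] * (xs // xs)
if value == value:
    xs = xs * (19 % value)
else:
    xs = 10
total = total - (40 - 2)
if total <= total and total < data and (data == 17):
    data = data * 6
xs = 4 <= 2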